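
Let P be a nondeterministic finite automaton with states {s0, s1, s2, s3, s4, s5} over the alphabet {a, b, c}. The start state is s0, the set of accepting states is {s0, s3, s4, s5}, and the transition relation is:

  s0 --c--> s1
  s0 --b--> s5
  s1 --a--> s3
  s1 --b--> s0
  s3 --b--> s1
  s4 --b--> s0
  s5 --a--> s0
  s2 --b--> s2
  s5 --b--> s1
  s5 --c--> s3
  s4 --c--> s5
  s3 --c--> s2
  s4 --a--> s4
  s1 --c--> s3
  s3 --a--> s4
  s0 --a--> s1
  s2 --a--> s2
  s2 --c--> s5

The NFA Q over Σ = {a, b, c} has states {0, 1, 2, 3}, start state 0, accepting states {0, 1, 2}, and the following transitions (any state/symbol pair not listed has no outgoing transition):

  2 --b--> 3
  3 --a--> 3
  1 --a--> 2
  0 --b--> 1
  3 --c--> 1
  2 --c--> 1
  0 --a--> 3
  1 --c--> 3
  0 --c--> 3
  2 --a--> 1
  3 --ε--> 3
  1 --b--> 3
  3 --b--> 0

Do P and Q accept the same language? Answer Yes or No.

No

The string aa is accepted by P but rejected by Q.
So L(P) ≠ L(Q).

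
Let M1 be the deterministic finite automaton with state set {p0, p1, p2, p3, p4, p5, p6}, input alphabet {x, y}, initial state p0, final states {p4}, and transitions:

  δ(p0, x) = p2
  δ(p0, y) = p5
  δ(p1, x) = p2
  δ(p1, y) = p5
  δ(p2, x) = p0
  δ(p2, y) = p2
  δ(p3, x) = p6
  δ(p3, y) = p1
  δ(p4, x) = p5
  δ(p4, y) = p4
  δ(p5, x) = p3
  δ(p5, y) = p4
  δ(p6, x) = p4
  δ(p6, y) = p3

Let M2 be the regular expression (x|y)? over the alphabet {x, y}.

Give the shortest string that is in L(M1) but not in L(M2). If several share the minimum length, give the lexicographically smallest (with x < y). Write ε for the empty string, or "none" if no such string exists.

The string yy is accepted by M1 but not by M2.
No shorter string lies in the difference, and yy is the lexicographically first length-2 string in L(M1) \ L(M2).

yy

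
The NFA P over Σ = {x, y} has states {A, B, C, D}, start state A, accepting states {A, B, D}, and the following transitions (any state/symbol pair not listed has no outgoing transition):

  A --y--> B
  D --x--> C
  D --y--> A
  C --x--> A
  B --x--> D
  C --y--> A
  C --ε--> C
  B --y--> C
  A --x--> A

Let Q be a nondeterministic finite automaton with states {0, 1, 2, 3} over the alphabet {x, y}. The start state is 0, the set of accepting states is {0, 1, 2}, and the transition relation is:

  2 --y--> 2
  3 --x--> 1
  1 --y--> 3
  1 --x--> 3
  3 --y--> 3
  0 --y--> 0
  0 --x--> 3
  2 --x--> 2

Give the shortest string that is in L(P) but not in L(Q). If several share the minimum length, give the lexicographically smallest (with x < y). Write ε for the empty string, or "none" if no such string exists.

The string x is accepted by P but not by Q.
No shorter string lies in the difference, and x is the lexicographically first length-1 string in L(P) \ L(Q).

x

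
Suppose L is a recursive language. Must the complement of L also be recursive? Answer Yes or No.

Yes

Run the decider for L and flip its answer; since the decider halts on every input, this decides the complement.
So the recursive languages are closed under complement.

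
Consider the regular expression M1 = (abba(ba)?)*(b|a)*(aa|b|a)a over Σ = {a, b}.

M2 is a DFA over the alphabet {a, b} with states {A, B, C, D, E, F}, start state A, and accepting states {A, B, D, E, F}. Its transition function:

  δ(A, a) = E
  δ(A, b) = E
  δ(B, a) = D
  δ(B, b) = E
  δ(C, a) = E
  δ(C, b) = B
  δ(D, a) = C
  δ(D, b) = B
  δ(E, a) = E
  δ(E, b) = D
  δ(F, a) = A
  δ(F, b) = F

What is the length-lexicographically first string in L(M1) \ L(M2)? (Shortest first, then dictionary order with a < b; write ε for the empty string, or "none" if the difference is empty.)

The string aba is accepted by M1 but not by M2.
No shorter string lies in the difference, and aba is the lexicographically first length-3 string in L(M1) \ L(M2).

aba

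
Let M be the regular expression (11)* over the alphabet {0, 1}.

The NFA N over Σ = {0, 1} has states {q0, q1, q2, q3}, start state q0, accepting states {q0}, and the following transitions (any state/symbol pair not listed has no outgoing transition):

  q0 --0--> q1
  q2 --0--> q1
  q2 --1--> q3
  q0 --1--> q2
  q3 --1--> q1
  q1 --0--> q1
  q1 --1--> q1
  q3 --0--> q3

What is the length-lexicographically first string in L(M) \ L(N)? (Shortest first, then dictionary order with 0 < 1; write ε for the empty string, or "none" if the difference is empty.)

11

The string 11 is accepted by M but not by N.
No shorter string lies in the difference, and 11 is the lexicographically first length-2 string in L(M) \ L(N).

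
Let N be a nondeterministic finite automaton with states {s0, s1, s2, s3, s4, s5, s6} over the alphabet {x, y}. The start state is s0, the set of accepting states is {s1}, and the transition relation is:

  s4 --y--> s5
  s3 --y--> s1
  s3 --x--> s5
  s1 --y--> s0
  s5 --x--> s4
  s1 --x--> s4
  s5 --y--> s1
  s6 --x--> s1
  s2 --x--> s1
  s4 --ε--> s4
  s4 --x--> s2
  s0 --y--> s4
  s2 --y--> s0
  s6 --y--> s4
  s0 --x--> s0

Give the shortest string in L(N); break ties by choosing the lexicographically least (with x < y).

yxx

A breadth-first search from s0 reaches an accepting state first via the path s0 → s4 → s2 → s1 on input yxx.
No string of length < 3 is accepted (BFS exhausts all shorter strings without reaching an accepting state), and yxx is the lexicographically least accepting string of length 3.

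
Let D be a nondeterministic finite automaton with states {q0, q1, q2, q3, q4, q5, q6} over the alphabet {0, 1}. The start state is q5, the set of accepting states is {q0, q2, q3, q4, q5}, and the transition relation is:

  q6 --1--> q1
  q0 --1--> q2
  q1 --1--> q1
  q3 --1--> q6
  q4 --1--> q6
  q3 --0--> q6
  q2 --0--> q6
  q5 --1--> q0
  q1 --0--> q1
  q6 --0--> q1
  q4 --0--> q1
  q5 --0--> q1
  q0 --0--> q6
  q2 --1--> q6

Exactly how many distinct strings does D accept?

The useful subgraph on states {q0, q2, q5} is acyclic, so L(D) is finite; the longest accepting path visits 3 useful states, giving maximum string length 2.
Counting accepting paths from q5 by length: 1 of length 0, 1 of length 1, 1 of length 2. Total 3.

3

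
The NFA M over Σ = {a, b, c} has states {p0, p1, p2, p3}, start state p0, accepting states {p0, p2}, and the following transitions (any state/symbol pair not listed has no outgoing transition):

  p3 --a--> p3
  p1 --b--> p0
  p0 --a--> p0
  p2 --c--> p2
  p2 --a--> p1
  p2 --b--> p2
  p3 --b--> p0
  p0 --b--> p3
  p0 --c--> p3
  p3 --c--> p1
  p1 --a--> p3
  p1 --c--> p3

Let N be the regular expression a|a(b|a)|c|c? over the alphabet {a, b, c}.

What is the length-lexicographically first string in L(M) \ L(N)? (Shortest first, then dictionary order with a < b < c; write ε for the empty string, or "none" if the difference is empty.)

bb

The string bb is accepted by M but not by N.
No shorter string lies in the difference, and bb is the lexicographically first length-2 string in L(M) \ L(N).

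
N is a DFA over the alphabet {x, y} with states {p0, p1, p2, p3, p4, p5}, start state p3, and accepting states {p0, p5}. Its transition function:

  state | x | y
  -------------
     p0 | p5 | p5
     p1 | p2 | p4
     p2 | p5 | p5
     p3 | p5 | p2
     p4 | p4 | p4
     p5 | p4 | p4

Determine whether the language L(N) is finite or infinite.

finite

The useful states (reachable from p3 and able to reach an accepting state) are {p2, p3, p5}.
Restricted to these states the transition graph has no cycle, so every accepting path has bounded length and L is finite.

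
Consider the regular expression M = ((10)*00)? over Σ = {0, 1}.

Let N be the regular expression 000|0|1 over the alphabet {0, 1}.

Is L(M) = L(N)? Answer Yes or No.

The empty string ε is accepted by M but rejected by N.
So L(M) ≠ L(N).

No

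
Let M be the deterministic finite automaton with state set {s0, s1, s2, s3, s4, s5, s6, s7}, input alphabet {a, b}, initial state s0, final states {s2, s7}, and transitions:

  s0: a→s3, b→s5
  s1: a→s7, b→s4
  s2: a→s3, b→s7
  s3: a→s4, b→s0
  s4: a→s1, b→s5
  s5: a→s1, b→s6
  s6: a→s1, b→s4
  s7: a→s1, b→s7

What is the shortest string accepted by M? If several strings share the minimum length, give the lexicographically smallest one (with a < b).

A breadth-first search from s0 reaches an accepting state first via the path s0 → s5 → s1 → s7 on input baa.
No string of length < 3 is accepted (BFS exhausts all shorter strings without reaching an accepting state), and baa is the lexicographically least accepting string of length 3.

baa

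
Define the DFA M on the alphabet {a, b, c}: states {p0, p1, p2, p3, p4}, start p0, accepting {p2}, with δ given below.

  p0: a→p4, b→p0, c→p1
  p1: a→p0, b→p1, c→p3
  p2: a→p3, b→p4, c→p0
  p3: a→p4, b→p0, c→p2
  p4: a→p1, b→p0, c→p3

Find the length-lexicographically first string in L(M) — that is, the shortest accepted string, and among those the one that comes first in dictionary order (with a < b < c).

acc

A breadth-first search from p0 reaches an accepting state first via the path p0 → p4 → p3 → p2 on input acc.
No string of length < 3 is accepted (BFS exhausts all shorter strings without reaching an accepting state), and acc is the lexicographically least accepting string of length 3.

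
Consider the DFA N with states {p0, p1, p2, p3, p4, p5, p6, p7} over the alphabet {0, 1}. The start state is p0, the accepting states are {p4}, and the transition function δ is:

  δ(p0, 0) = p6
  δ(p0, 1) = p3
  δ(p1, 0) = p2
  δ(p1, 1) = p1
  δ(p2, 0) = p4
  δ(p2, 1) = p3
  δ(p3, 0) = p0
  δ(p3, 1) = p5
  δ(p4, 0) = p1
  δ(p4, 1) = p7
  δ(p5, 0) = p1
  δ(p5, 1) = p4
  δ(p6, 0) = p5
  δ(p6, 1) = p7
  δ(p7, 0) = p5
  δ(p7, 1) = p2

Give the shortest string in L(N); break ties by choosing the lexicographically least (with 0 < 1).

001

A breadth-first search from p0 reaches an accepting state first via the path p0 → p6 → p5 → p4 on input 001.
No string of length < 3 is accepted (BFS exhausts all shorter strings without reaching an accepting state), and 001 is the lexicographically least accepting string of length 3.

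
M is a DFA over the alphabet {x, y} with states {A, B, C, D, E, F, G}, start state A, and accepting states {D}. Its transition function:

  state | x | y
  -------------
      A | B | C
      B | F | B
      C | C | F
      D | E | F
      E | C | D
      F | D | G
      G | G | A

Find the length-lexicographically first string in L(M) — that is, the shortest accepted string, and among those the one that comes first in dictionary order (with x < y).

A breadth-first search from A reaches an accepting state first via the path A → B → F → D on input xxx.
No string of length < 3 is accepted (BFS exhausts all shorter strings without reaching an accepting state), and xxx is the lexicographically least accepting string of length 3.

xxx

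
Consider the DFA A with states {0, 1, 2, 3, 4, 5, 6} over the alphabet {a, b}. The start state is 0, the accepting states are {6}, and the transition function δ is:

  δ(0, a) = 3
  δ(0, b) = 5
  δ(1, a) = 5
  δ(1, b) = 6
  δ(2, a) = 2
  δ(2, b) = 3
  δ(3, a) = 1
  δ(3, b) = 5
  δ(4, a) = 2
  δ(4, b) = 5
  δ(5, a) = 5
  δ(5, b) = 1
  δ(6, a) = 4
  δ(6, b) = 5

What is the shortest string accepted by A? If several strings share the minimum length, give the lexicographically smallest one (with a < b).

aab

A breadth-first search from 0 reaches an accepting state first via the path 0 → 3 → 1 → 6 on input aab.
No string of length < 3 is accepted (BFS exhausts all shorter strings without reaching an accepting state), and aab is the lexicographically least accepting string of length 3.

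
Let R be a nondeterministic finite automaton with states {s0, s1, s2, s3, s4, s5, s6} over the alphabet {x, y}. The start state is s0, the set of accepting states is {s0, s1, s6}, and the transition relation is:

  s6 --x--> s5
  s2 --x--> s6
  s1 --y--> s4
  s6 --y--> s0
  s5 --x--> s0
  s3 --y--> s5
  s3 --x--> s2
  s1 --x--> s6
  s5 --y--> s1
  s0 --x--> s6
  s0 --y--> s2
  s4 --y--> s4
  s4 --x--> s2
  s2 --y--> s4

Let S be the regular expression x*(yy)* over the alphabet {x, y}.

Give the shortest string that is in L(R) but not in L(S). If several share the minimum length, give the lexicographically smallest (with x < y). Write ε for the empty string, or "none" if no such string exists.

xy

The string xy is accepted by R but not by S.
No shorter string lies in the difference, and xy is the lexicographically first length-2 string in L(R) \ L(S).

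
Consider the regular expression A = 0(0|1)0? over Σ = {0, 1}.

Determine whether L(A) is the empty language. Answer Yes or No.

No

The string 00 matches the expression, so it belongs to L(A).
Since L(A) contains at least one string, it is not empty.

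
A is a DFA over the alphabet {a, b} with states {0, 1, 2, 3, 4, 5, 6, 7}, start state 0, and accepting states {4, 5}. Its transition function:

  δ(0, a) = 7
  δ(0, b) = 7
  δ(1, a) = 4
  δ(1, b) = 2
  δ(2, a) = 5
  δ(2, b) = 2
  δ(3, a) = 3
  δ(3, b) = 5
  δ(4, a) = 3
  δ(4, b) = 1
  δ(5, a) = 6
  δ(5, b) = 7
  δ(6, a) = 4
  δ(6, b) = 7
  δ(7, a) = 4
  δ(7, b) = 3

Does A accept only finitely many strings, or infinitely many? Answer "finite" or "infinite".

infinite

State 3 is reachable from the start and can reach an accepting state, and it lies on the cycle 3 → 3.
Traversing that cycle any number of times yields accepted strings of unbounded length, so the language is infinite.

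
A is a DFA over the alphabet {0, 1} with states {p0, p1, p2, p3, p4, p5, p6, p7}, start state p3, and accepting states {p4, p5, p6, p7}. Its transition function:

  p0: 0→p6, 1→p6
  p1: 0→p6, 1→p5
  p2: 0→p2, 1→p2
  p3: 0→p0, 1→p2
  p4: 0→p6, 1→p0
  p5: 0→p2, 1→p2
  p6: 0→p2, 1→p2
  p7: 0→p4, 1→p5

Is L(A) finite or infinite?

finite

The useful states (reachable from p3 and able to reach an accepting state) are {p0, p3, p6}.
Restricted to these states the transition graph has no cycle, so every accepting path has bounded length and L is finite.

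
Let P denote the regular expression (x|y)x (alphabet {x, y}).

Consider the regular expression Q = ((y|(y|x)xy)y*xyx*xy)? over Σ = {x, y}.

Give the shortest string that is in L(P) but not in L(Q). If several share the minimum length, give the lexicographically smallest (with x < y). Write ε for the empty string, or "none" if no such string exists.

The string xx is accepted by P but not by Q.
No shorter string lies in the difference, and xx is the lexicographically first length-2 string in L(P) \ L(Q).

xx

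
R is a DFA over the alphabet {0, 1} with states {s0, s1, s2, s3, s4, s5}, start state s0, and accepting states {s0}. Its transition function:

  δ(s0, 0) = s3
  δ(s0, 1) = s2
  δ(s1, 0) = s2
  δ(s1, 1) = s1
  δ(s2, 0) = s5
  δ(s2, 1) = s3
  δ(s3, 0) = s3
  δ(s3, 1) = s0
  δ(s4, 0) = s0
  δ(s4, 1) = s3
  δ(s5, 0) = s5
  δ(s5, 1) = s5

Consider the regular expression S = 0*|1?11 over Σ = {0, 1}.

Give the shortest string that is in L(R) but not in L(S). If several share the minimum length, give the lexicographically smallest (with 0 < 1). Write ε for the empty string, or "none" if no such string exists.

01

The string 01 is accepted by R but not by S.
No shorter string lies in the difference, and 01 is the lexicographically first length-2 string in L(R) \ L(S).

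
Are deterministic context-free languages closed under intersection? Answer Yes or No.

No

DCFLs are closed under complement (normalise the DPDA to read all of its input, then flip the verdict). If they were also closed under intersection, De Morgan would make them closed under union; but {aⁿbⁿ : n≥0} and {aⁿb²ⁿ : n≥0} are DCFLs (push the a's; pop one per b, respectively one per two b's) whose union no deterministic PDA accepts: a DPDA for it would have a single run on aⁿb²ⁿ, accepting after the prefix aⁿbⁿ and accepting again after n more b's; an ordinary PDA that simulates it on a's and b's and, at any moment when it is accepting, may switch to reading only a fresh letter c while feeding each c to the simulation as a b, would accept aⁱbʲcᵏ (k≥1) exactly when both aⁱbʲ and aⁱbʲ⁺ᵏ are in the language, i.e. its language intersected with the regular set a*b*c⁺ would be exactly {aⁿbⁿcⁿ : n≥1} — impossible, since context-free languages are closed under intersection with regular sets and {aⁿbⁿcⁿ} is not context-free.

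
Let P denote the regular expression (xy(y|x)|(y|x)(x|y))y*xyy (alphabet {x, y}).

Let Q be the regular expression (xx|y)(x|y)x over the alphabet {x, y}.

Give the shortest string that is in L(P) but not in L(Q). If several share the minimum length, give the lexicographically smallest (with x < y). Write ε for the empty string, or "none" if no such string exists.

xxxyy

The string xxxyy is accepted by P but not by Q.
No shorter string lies in the difference, and xxxyy is the lexicographically first length-5 string in L(P) \ L(Q).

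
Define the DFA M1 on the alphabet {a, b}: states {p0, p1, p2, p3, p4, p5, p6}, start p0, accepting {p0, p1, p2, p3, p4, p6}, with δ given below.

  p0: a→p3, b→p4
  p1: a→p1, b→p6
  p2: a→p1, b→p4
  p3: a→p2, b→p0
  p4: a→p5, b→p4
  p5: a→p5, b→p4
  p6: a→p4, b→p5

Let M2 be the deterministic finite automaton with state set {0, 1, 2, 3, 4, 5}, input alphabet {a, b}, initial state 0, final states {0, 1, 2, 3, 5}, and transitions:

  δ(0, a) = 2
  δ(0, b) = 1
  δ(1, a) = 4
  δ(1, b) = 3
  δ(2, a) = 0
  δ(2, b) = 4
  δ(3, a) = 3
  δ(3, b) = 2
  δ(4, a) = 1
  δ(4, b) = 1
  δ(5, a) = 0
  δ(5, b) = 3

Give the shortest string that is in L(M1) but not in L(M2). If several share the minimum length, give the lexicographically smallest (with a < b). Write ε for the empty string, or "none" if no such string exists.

The string ab is accepted by M1 but not by M2.
No shorter string lies in the difference, and ab is the lexicographically first length-2 string in L(M1) \ L(M2).

ab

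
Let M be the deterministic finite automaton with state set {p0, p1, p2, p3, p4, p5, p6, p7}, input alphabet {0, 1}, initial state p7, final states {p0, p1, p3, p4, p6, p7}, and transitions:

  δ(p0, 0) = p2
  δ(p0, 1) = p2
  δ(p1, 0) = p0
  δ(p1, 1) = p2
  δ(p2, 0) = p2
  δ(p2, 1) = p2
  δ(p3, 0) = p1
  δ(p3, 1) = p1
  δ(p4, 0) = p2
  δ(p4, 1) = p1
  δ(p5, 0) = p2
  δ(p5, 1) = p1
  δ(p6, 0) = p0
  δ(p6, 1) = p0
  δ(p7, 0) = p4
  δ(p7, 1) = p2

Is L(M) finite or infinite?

finite

The useful states (reachable from p7 and able to reach an accepting state) are {p0, p1, p4, p7}.
Restricted to these states the transition graph has no cycle, so every accepting path has bounded length and L is finite.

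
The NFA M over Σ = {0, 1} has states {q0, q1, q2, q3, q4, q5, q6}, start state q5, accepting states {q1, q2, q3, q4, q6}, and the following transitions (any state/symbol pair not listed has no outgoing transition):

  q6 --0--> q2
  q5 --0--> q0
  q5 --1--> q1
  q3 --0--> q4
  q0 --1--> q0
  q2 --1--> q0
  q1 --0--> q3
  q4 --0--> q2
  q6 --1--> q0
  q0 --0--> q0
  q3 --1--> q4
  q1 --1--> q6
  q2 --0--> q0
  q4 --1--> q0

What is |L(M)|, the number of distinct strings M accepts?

8

The useful subgraph on states {q1, q2, q3, q4, q5, q6} is acyclic, so L(M) is finite; the longest accepting path visits 5 useful states, giving maximum string length 4.
Counting accepting paths from q5 by length: 1 of length 1, 2 of length 2, 3 of length 3, 2 of length 4. Total 8.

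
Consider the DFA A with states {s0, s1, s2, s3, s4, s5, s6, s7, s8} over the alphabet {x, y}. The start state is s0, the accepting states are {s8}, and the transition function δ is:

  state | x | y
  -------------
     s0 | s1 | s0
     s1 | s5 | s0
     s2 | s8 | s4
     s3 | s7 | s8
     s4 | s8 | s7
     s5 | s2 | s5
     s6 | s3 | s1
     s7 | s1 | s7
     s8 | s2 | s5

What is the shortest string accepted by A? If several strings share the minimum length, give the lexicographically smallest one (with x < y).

A breadth-first search from s0 reaches an accepting state first via the path s0 → s1 → s5 → s2 → s8 on input xxxx.
No string of length < 4 is accepted (BFS exhausts all shorter strings without reaching an accepting state), and xxxx is the lexicographically least accepting string of length 4.

xxxx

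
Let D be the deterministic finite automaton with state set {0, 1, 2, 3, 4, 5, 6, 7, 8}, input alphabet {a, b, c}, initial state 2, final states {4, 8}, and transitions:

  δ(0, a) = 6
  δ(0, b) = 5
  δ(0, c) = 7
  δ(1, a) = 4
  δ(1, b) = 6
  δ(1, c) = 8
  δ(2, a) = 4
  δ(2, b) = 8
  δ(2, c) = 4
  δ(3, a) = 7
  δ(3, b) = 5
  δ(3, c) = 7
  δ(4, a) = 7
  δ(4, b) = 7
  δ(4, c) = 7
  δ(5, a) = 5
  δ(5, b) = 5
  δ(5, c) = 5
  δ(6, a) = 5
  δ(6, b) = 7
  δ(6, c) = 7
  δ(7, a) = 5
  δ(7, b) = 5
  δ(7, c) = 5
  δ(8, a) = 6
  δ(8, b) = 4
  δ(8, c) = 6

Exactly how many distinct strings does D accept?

4

The useful subgraph on states {2, 4, 8} is acyclic, so L(D) is finite; the longest accepting path visits 3 useful states, giving maximum string length 2.
Counting accepting paths from 2 by length: 3 of length 1, 1 of length 2. Total 4.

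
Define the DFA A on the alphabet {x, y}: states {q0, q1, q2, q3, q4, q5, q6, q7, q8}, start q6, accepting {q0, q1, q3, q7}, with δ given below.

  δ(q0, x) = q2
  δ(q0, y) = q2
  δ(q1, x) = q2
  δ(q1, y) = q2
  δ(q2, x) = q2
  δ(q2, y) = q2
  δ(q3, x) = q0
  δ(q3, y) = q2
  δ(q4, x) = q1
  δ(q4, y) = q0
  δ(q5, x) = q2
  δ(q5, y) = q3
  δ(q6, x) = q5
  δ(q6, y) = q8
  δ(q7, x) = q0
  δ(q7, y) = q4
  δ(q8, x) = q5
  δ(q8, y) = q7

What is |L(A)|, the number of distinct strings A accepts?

The useful subgraph on states {q0, q1, q3, q4, q5, q6, q7, q8} is acyclic, so L(A) is finite; the longest accepting path visits 5 useful states, giving maximum string length 4.
Counting accepting paths from q6 by length: 2 of length 2, 3 of length 3, 3 of length 4. Total 8.

8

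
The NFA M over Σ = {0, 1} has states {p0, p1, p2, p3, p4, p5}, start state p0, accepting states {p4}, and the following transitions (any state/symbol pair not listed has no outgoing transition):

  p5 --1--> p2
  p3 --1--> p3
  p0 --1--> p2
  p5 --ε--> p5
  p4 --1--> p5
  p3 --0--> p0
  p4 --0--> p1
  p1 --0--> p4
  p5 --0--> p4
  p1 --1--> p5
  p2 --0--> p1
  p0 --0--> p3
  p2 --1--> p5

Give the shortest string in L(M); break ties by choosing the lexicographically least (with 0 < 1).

A breadth-first search from p0 reaches an accepting state first via the path p0 → p2 → p1 → p4 on input 100.
No string of length < 3 is accepted (BFS exhausts all shorter strings without reaching an accepting state), and 100 is the lexicographically least accepting string of length 3.

100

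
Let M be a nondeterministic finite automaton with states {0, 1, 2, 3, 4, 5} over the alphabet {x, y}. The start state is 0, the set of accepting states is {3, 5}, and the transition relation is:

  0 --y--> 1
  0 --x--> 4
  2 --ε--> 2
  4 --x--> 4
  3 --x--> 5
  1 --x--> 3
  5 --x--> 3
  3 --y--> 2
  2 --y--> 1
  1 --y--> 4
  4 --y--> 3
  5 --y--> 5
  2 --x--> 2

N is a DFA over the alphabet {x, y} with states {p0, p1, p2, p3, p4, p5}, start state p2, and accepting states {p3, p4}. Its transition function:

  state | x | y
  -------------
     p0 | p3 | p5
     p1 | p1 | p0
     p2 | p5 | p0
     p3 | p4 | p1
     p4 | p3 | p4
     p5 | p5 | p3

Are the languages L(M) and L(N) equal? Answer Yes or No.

Yes

Exploring the product automaton M × N from the start pair (0, p2), following both machines on each input symbol, reaches 6 state pairs: (0, p2), (4, p5), (1, p0), (3, p3), (5, p4), (2, p1).
M accepts in {3, 5} and N accepts in {p3, p4}. In every reachable pair the two components are either both accepting — (3, p3), (5, p4) — or both non-accepting, so no string is accepted by exactly one of the machines: L(M) \ L(N) and L(N) \ L(M) are both empty.
Hence every string is accepted by M iff it is accepted by N, and the two languages coincide.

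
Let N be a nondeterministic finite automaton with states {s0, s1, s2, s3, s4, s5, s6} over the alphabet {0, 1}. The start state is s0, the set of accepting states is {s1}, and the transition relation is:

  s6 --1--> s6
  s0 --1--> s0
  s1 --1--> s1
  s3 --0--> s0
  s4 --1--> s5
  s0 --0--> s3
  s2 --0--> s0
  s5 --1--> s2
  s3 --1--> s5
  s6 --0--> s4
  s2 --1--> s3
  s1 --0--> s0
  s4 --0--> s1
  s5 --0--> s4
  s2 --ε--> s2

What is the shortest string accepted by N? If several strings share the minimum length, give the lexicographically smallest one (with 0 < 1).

0100

A breadth-first search from s0 reaches an accepting state first via the path s0 → s3 → s5 → s4 → s1 on input 0100.
No string of length < 4 is accepted (BFS exhausts all shorter strings without reaching an accepting state), and 0100 is the lexicographically least accepting string of length 4.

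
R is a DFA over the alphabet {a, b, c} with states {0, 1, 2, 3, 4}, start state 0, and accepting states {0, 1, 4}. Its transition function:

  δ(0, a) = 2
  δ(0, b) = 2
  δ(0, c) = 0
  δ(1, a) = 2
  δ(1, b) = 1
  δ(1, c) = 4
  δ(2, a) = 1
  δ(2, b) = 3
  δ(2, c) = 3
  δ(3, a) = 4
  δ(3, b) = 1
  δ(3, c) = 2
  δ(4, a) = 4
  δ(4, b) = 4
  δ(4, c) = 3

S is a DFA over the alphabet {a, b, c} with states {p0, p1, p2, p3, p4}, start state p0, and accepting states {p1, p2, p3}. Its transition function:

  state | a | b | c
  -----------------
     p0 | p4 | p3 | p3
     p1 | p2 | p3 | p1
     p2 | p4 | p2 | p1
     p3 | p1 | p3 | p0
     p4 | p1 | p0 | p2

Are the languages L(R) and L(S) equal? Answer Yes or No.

No

The empty string ε is accepted by R but rejected by S.
So L(R) ≠ L(S).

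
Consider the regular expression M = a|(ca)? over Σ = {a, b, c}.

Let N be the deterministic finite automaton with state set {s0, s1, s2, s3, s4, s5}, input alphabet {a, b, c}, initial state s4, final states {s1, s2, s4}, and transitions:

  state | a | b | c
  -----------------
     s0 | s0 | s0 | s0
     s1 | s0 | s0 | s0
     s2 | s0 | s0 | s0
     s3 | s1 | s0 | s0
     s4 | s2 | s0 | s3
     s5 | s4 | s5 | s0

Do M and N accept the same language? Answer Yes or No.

Yes

Converting the expression M to a DFA (subset construction, then merging equivalent states) gives the minimal DFA with states {m0, m1, m2, m3}, start state m0, accepting states {m0, m1} and transitions m0: a→m1, b→m2, c→m3; m1: a→m2, b→m2, c→m2; m2: a→m2, b→m2, c→m2; m3: a→m1, b→m2, c→m2.
Exploring the product automaton M × N from the start pair (m0, s4), following both machines on each input symbol, reaches 5 state pairs: (m0, s4), (m1, s2), (m2, s0), (m3, s3), (m1, s1).
M accepts in {m0, m1} and N accepts in {s1, s2, s4}. In every reachable pair the two components are either both accepting — (m0, s4), (m1, s2), (m1, s1) — or both non-accepting, so no string is accepted by exactly one of the machines: L(M) \ L(N) and L(N) \ L(M) are both empty.
Hence every string is accepted by M iff it is accepted by N, and the two languages coincide.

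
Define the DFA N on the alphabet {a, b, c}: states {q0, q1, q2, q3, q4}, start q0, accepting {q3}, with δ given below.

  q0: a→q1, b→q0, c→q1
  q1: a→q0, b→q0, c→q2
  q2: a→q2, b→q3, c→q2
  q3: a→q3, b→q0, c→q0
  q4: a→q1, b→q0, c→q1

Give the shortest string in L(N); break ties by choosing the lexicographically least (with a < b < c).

A breadth-first search from q0 reaches an accepting state first via the path q0 → q1 → q2 → q3 on input acb.
No string of length < 3 is accepted (BFS exhausts all shorter strings without reaching an accepting state), and acb is the lexicographically least accepting string of length 3.

acb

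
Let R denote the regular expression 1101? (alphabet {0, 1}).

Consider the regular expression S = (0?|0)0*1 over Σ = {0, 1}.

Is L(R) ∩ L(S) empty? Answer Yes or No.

Yes

Converting the expression R to a DFA (subset construction, then merging equivalent states) gives the minimal DFA with states {r0, r1, r2, r3, r4, r5}, start state r0, accepting states {r4, r5} and transitions r0: 0→r1, 1→r2; r1: 0→r1, 1→r1; r2: 0→r1, 1→r3; r3: 0→r4, 1→r1; r4: 0→r1, 1→r5; r5: 0→r1, 1→r1.
Converting the expression S to a DFA (subset construction, then merging equivalent states) gives the minimal DFA with states {s0, s1, s2}, start state s0, accepting states {s1} and transitions s0: 0→s0, 1→s1; s1: 0→s2, 1→s2; s2: 0→s2, 1→s2.
Exploring the product automaton R × S from the start pair (r0, s0), following both machines on each input symbol, reaches 8 state pairs: (r0, s0), (r1, s0), (r2, s1), (r1, s1), (r1, s2), (r3, s2), (r4, s2), (r5, s2).
R accepts in {r4, r5} and S accepts in {s1}; no reachable pair has both components accepting, so no string drives both machines to acceptance simultaneously and L(R) ∩ L(S) = ∅.
So no string is accepted by both, and the intersection is empty.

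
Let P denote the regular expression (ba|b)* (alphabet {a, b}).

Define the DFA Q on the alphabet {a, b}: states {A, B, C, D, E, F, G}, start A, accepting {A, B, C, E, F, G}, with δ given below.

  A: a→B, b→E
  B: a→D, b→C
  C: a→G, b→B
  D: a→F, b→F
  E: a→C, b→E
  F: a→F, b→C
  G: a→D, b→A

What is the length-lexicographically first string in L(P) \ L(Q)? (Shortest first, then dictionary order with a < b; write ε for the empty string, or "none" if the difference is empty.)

baba

The string baba is accepted by P but not by Q.
No shorter string lies in the difference, and baba is the lexicographically first length-4 string in L(P) \ L(Q).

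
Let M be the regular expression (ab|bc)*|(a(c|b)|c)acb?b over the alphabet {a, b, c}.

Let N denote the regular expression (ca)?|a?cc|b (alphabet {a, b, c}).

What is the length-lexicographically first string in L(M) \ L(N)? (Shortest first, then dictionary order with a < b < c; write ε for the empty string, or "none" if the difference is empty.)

The string ab is accepted by M but not by N.
No shorter string lies in the difference, and ab is the lexicographically first length-2 string in L(M) \ L(N).

ab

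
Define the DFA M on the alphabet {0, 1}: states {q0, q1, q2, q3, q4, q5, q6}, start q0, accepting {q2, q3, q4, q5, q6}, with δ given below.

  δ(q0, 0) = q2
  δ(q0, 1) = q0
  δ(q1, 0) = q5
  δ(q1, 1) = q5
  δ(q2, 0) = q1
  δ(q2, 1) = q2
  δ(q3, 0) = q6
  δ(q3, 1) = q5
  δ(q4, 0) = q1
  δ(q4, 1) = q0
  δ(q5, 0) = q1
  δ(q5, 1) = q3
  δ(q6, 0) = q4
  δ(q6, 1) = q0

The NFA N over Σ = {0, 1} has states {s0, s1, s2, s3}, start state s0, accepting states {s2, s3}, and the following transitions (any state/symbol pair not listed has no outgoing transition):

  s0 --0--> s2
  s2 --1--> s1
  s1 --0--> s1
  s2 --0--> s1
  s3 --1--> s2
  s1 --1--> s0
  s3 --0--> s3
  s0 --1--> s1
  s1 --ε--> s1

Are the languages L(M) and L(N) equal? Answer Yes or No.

The string 01 is accepted by M but rejected by N.
So L(M) ≠ L(N).

No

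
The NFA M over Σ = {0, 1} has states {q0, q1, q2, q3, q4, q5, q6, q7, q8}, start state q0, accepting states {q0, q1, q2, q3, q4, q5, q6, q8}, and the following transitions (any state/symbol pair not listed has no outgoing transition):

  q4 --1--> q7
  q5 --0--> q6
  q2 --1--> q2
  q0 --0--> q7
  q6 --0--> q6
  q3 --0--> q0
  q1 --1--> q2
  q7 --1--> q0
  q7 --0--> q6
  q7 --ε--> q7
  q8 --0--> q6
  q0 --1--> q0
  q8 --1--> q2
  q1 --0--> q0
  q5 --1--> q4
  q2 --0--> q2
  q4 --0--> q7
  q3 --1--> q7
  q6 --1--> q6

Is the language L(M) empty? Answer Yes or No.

No

The empty string ε is accepted: the run q0 ends in the accepting state q0.
Since at least one string is accepted, L(M) is not empty.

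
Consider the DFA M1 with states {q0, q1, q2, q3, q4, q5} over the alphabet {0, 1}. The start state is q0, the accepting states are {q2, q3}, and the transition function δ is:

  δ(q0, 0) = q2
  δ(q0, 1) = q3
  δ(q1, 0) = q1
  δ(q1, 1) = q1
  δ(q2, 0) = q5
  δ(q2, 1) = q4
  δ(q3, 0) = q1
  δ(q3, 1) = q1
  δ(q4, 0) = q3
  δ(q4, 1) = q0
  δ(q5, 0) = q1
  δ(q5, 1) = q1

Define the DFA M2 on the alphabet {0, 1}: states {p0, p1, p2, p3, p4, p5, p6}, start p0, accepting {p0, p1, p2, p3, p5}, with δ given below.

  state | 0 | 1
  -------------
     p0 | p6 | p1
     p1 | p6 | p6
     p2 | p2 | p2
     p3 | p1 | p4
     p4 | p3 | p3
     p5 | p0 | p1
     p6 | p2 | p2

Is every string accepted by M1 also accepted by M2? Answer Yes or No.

No

The string 0 is in L(M1) but not in L(M2).
So L(M1) ⊄ L(M2).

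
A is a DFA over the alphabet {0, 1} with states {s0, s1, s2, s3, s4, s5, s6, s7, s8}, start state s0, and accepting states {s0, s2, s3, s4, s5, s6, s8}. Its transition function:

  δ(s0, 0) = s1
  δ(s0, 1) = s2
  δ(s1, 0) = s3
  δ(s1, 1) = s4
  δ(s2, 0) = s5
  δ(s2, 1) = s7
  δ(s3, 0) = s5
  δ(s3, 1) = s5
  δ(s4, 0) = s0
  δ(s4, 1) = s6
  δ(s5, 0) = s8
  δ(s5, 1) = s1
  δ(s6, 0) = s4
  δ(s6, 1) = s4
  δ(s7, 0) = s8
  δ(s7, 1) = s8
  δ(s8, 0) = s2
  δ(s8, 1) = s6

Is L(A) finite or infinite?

infinite

State s5 is reachable from the start and can reach an accepting state, and it lies on the cycle s5 → s8 → s2 → s5.
Traversing that cycle any number of times yields accepted strings of unbounded length, so the language is infinite.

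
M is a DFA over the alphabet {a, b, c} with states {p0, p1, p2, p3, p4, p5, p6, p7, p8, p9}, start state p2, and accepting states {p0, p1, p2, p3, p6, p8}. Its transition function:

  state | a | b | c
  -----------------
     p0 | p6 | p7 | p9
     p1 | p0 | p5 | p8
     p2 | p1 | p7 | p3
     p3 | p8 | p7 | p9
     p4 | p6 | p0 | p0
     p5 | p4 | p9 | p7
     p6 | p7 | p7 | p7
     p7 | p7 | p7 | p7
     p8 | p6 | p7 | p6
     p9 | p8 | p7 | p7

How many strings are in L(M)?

The useful subgraph on states {p0, p1, p2, p3, p4, p5, p6, p8, p9} is acyclic, so L(M) is finite; the longest accepting path visits 8 useful states, giving maximum string length 7.
Counting accepting paths from p2 by length: 1 of length 0, 2 of length 1, 3 of length 2, 6 of length 3, 7 of length 4, 6 of length 5, 2 of length 6, 4 of length 7. Total 31.

31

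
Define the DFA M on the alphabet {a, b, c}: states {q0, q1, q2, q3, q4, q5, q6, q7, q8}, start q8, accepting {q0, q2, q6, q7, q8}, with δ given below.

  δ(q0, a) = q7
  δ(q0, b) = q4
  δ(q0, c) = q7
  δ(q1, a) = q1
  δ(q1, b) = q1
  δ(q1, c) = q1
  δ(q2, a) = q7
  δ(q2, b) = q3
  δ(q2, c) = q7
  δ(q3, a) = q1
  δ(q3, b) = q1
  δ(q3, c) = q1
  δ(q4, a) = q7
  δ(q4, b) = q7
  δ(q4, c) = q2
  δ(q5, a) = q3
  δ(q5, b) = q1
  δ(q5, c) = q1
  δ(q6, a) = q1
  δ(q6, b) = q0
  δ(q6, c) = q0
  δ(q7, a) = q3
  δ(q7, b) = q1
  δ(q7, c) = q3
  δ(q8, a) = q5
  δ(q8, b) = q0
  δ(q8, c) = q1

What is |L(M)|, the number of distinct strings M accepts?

9

The useful subgraph on states {q0, q2, q4, q7, q8} is acyclic, so L(M) is finite; the longest accepting path visits 5 useful states, giving maximum string length 4.
Counting accepting paths from q8 by length: 1 of length 0, 1 of length 1, 2 of length 2, 3 of length 3, 2 of length 4. Total 9.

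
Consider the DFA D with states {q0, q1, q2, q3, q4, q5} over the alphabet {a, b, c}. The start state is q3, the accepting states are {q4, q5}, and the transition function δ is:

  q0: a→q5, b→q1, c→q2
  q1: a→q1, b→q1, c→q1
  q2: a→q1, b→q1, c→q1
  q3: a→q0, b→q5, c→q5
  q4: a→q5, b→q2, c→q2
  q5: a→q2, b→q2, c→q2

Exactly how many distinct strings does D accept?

The useful subgraph on states {q0, q3, q5} is acyclic, so L(D) is finite; the longest accepting path visits 3 useful states, giving maximum string length 2.
Counting accepting paths from q3 by length: 2 of length 1, 1 of length 2. Total 3.

3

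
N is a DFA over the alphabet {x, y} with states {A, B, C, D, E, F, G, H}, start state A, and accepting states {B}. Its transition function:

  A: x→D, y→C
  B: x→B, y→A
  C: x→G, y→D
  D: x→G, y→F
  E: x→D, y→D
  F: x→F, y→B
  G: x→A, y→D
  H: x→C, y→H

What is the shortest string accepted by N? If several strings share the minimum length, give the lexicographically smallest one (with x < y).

A breadth-first search from A reaches an accepting state first via the path A → D → F → B on input xyy.
No string of length < 3 is accepted (BFS exhausts all shorter strings without reaching an accepting state), and xyy is the lexicographically least accepting string of length 3.

xyy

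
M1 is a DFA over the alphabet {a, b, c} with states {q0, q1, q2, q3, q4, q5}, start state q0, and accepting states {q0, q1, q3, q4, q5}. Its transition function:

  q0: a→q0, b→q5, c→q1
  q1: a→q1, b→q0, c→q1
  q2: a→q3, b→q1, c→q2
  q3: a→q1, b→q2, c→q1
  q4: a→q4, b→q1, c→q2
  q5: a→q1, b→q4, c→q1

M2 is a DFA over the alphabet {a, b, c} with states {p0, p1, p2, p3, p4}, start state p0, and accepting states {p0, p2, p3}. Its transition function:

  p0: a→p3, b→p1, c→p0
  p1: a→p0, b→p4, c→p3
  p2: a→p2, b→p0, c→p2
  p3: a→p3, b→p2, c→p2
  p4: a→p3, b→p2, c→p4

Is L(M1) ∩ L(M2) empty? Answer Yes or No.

The empty string ε is accepted by both M1 and M2.
Hence L(M1) ∩ L(M2) ≠ ∅.

No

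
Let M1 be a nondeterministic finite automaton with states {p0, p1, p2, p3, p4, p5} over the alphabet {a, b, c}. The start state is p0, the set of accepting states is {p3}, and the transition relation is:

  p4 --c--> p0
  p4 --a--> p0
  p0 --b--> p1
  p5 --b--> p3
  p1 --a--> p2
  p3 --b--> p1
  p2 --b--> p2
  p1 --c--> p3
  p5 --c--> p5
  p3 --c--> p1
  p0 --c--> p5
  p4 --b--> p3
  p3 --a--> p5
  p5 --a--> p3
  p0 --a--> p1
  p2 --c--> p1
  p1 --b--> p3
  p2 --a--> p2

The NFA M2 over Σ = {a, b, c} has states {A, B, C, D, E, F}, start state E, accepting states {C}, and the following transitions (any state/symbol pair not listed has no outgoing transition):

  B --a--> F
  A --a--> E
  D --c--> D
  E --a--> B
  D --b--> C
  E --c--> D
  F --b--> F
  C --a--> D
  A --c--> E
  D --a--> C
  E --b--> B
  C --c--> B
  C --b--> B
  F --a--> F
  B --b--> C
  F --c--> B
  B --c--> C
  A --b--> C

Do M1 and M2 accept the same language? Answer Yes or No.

Yes

Exploring the product automaton M1 × M2 from the start pair (p0, E), following both machines on each input symbol, reaches 5 state pairs: (p0, E), (p1, B), (p5, D), (p2, F), (p3, C).
M1 accepts in {p3} and M2 accepts in {C}. In every reachable pair the two components are either both accepting — (p3, C) — or both non-accepting, so no string is accepted by exactly one of the machines: L(M1) \ L(M2) and L(M2) \ L(M1) are both empty.
Hence every string is accepted by M1 iff it is accepted by M2, and the two languages coincide.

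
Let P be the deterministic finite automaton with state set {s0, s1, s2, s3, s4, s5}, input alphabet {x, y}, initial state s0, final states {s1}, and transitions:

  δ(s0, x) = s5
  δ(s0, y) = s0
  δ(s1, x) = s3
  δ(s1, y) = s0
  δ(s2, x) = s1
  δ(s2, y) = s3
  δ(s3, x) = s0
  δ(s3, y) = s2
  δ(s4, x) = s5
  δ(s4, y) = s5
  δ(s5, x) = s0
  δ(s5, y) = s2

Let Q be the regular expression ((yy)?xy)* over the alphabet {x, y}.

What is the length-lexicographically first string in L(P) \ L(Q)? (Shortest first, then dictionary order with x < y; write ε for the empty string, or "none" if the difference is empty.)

xyx

The string xyx is accepted by P but not by Q.
No shorter string lies in the difference, and xyx is the lexicographically first length-3 string in L(P) \ L(Q).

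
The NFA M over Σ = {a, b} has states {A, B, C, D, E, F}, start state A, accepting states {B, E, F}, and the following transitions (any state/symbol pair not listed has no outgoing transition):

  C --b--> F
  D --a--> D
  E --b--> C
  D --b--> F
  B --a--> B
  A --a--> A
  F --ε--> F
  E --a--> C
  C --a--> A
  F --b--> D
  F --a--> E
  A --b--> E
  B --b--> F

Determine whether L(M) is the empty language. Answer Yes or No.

No

The string b is accepted: the run A → E ends in the accepting state E.
Since at least one string is accepted, L(M) is not empty.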